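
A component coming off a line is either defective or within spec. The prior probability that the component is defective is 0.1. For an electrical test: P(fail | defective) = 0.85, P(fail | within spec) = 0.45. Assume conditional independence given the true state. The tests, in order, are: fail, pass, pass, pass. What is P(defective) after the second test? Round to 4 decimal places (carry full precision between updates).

Apply Bayes' rule sequentially, carrying P(defective) forward.
After 'fail': P(defective) = 0.85·0.1000 / (0.85·0.1000 + 0.45·0.9000) ≈ 0.1735
After 'pass': P(defective) = 0.15·0.1735 / (0.15·0.1735 + 0.55·0.8265) ≈ 0.0541

0.0541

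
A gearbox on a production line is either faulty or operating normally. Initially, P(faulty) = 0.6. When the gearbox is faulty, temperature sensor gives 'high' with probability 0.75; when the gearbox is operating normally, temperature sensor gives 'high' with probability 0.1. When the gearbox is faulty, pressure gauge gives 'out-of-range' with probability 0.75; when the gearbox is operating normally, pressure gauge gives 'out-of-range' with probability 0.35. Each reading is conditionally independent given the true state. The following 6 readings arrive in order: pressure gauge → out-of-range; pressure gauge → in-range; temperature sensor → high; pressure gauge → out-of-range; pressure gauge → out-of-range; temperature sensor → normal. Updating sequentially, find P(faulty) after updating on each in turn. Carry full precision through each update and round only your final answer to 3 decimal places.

After pressure gauge='out-of-range': P(faulty) = 0.75·0.6000 / (0.75·0.6000 + 0.35·0.4000) ≈ 0.7627
After pressure gauge='in-range': P(faulty) = 0.25·0.7627 / (0.25·0.7627 + 0.65·0.2373) ≈ 0.5528
After temperature sensor='high': P(faulty) = 0.75·0.5528 / (0.75·0.5528 + 0.1·0.4472) ≈ 0.9026
After pressure gauge='out-of-range': P(faulty) = 0.75·0.9026 / (0.75·0.9026 + 0.35·0.0974) ≈ 0.9521
After pressure gauge='out-of-range': P(faulty) = 0.75·0.9521 / (0.75·0.9521 + 0.35·0.0479) ≈ 0.9771
After temperature sensor='normal': P(faulty) = 0.25·0.9771 / (0.25·0.9771 + 0.9·0.0229) ≈ 0.9220

0.922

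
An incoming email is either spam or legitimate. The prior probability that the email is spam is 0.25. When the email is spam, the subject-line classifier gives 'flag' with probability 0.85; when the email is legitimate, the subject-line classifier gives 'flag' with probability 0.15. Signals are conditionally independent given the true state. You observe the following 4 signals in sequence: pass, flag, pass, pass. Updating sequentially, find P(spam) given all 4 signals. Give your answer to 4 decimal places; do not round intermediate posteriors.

Apply Bayes' rule sequentially, carrying P(spam) forward.
After 'pass': P(spam) = 0.15·0.2500 / (0.15·0.2500 + 0.85·0.7500) ≈ 0.0556
After 'flag': P(spam) = 0.85·0.0556 / (0.85·0.0556 + 0.15·0.9444) ≈ 0.2500
After 'pass': P(spam) = 0.15·0.2500 / (0.15·0.2500 + 0.85·0.7500) ≈ 0.0556
After 'pass': P(spam) = 0.15·0.0556 / (0.15·0.0556 + 0.85·0.9444) ≈ 0.0103

0.0103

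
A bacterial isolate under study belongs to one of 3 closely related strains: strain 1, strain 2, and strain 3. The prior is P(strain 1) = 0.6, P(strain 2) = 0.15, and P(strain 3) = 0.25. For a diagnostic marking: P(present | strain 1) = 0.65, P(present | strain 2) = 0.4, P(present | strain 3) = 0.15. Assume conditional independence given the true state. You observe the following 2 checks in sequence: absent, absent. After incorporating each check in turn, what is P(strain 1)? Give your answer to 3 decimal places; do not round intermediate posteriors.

After 'absent': normaliser = 0.35·0.6000 + 0.6·0.1500 + 0.85·0.2500; P(strain 1) ≈ 0.4098, P(strain 2) ≈ 0.1756, P(strain 3) ≈ 0.4146
After 'absent': normaliser = 0.35·0.4098 + 0.6·0.1756 + 0.85·0.4146; P(strain 1) ≈ 0.2385, P(strain 2) ≈ 0.1753, P(strain 3) ≈ 0.5862

0.239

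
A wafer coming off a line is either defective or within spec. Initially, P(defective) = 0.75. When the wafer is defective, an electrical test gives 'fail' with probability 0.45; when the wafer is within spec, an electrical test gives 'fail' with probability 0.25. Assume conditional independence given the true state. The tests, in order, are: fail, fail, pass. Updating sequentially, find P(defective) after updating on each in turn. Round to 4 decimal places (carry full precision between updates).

0.8770

Apply Bayes' rule sequentially, carrying P(defective) forward.
After 'fail': P(defective) = 0.45·0.7500 / (0.45·0.7500 + 0.25·0.2500) ≈ 0.8438
After 'fail': P(defective) = 0.45·0.8438 / (0.45·0.8438 + 0.25·0.1562) ≈ 0.9067
After 'pass': P(defective) = 0.55·0.9067 / (0.55·0.9067 + 0.75·0.0933) ≈ 0.8770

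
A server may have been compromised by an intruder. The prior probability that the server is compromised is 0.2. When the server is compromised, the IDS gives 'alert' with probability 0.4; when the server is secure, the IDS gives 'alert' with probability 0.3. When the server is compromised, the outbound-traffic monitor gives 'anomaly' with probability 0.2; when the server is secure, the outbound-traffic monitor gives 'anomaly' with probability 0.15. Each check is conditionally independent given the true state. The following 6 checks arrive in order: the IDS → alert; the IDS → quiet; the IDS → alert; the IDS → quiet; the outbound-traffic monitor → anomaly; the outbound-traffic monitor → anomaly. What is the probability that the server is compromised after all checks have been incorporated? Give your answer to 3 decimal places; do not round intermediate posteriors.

Apply Bayes' rule sequentially, carrying P(compromised) forward.
After the IDS='alert': P(compromised) = 0.4·0.2000 / (0.4·0.2000 + 0.3·0.8000) ≈ 0.2500
After the IDS='quiet': P(compromised) = 0.6·0.2500 / (0.6·0.2500 + 0.7·0.7500) ≈ 0.2222
After the IDS='alert': P(compromised) = 0.4·0.2222 / (0.4·0.2222 + 0.3·0.7778) ≈ 0.2759
After the IDS='quiet': P(compromised) = 0.6·0.2759 / (0.6·0.2759 + 0.7·0.7241) ≈ 0.2462
After the outbound-traffic monitor='anomaly': P(compromised) = 0.2·0.2462 / (0.2·0.2462 + 0.15·0.7538) ≈ 0.3033
After the outbound-traffic monitor='anomaly': P(compromised) = 0.2·0.3033 / (0.2·0.3033 + 0.15·0.6967) ≈ 0.3673

0.367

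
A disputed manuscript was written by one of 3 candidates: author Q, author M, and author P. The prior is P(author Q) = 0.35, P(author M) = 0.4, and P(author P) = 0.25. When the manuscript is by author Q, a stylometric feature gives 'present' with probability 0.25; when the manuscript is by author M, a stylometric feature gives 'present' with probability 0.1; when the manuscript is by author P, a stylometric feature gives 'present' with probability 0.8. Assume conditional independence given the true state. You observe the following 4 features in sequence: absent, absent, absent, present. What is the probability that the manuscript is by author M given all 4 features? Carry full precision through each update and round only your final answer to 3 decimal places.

0.431

Apply Bayes' rule sequentially, carrying P(author M) forward.
After 'absent': normaliser = 0.75·0.3500 + 0.9·0.4000 + 0.2·0.2500; P(author Q) ≈ 0.3903, P(author M) ≈ 0.5353, P(author P) ≈ 0.0743
After 'absent': normaliser = 0.75·0.3903 + 0.9·0.5353 + 0.2·0.0743; P(author Q) ≈ 0.3709, P(author M) ≈ 0.6103, P(author P) ≈ 0.0188
After 'absent': normaliser = 0.75·0.3709 + 0.9·0.6103 + 0.2·0.0188; P(author Q) ≈ 0.3346, P(author M) ≈ 0.6608, P(author P) ≈ 0.0045
After 'present': normaliser = 0.25·0.3346 + 0.1·0.6608 + 0.8·0.0045; P(author Q) ≈ 0.5455, P(author M) ≈ 0.4309, P(author P) ≈ 0.0236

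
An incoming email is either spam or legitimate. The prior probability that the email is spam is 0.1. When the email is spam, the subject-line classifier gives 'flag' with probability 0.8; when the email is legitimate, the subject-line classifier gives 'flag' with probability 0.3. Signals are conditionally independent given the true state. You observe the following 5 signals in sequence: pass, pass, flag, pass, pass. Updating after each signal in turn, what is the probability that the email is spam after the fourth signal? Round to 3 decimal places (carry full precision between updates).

0.007

After 'pass': P(spam) = 0.2·0.1000 / (0.2·0.1000 + 0.7·0.9000) ≈ 0.0308
After 'pass': P(spam) = 0.2·0.0308 / (0.2·0.0308 + 0.7·0.9692) ≈ 0.0090
After 'flag': P(spam) = 0.8·0.0090 / (0.8·0.0090 + 0.3·0.9910) ≈ 0.0236
After 'pass': P(spam) = 0.2·0.0236 / (0.2·0.0236 + 0.7·0.9764) ≈ 0.0069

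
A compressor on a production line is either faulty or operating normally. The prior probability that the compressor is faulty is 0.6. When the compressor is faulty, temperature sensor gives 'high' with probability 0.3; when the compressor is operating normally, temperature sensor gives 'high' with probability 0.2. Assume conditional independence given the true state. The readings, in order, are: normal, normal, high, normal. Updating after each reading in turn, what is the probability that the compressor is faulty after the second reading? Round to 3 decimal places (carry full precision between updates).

After 'normal': P(faulty) = 0.7·0.6000 / (0.7·0.6000 + 0.8·0.4000) ≈ 0.5676
After 'normal': P(faulty) = 0.7·0.5676 / (0.7·0.5676 + 0.8·0.4324) ≈ 0.5345

0.535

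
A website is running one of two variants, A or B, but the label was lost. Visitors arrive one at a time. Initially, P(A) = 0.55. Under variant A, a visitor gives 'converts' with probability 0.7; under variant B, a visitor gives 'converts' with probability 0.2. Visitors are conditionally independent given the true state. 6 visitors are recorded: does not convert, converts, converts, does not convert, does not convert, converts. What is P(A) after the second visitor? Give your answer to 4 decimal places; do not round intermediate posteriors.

0.6160

After 'does not convert': P(A) = 0.3·0.5500 / (0.3·0.5500 + 0.8·0.4500) ≈ 0.3143
After 'converts': P(A) = 0.7·0.3143 / (0.7·0.3143 + 0.2·0.6857) ≈ 0.6160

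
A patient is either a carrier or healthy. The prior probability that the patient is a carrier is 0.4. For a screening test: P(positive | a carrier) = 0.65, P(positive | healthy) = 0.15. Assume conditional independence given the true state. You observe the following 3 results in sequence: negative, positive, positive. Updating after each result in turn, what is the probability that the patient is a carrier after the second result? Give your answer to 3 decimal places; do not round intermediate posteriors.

After 'negative': P(carrier) = 0.35·0.4000 / (0.35·0.4000 + 0.85·0.6000) ≈ 0.2154
After 'positive': P(carrier) = 0.65·0.2154 / (0.65·0.2154 + 0.15·0.7846) ≈ 0.5433

0.543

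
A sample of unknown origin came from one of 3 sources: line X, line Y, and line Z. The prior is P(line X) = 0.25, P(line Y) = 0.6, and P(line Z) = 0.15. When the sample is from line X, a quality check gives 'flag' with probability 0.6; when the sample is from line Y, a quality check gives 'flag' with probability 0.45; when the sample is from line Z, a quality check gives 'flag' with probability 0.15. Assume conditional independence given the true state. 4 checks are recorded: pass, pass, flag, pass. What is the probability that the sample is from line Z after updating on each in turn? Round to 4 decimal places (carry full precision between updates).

After 'pass': normaliser = 0.4·0.2500 + 0.55·0.6000 + 0.85·0.1500; P(line X) ≈ 0.1794, P(line Y) ≈ 0.5919, P(line Z) ≈ 0.2287
After 'pass': normaliser = 0.4·0.1794 + 0.55·0.5919 + 0.85·0.2287; P(line X) ≈ 0.1213, P(line Y) ≈ 0.5502, P(line Z) ≈ 0.3285
After 'flag': normaliser = 0.6·0.1213 + 0.45·0.5502 + 0.15·0.3285; P(line X) ≈ 0.1968, P(line Y) ≈ 0.6698, P(line Z) ≈ 0.1333
After 'pass': normaliser = 0.4·0.1968 + 0.55·0.6698 + 0.85·0.1333; P(line X) ≈ 0.1405, P(line Y) ≈ 0.6573, P(line Z) ≈ 0.2022

0.2022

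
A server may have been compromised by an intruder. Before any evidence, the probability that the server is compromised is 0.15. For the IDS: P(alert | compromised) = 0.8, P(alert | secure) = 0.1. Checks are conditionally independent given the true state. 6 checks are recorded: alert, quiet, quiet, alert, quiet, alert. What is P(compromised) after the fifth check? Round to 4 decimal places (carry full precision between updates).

0.1103

Each posterior becomes the prior for the next update.
After 'alert': P(compromised) = 0.8·0.1500 / (0.8·0.1500 + 0.1·0.8500) ≈ 0.5854
After 'quiet': P(compromised) = 0.2·0.5854 / (0.2·0.5854 + 0.9·0.4146) ≈ 0.2388
After 'quiet': P(compromised) = 0.2·0.2388 / (0.2·0.2388 + 0.9·0.7612) ≈ 0.0652
After 'alert': P(compromised) = 0.8·0.0652 / (0.8·0.0652 + 0.1·0.9348) ≈ 0.3580
After 'quiet': P(compromised) = 0.2·0.3580 / (0.2·0.3580 + 0.9·0.6420) ≈ 0.1103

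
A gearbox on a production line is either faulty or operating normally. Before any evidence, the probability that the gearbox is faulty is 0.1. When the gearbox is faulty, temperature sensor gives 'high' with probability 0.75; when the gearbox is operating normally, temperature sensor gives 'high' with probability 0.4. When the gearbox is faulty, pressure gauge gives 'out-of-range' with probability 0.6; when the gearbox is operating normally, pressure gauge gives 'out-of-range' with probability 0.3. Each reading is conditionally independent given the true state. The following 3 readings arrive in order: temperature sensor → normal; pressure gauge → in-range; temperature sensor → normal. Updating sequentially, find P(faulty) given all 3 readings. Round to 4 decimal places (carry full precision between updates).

After temperature sensor='normal': P(faulty) = 0.25·0.1000 / (0.25·0.1000 + 0.6·0.9000) ≈ 0.0442
After pressure gauge='in-range': P(faulty) = 0.4·0.0442 / (0.4·0.0442 + 0.7·0.9558) ≈ 0.0258
After temperature sensor='normal': P(faulty) = 0.25·0.0258 / (0.25·0.0258 + 0.6·0.9742) ≈ 0.0109

0.0109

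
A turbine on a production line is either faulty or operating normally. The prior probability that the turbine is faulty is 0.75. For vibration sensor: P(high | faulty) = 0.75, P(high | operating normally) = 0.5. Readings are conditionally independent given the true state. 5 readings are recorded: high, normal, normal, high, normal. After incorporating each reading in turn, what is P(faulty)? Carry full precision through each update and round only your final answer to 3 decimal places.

0.458

After 'high': P(faulty) = 0.75·0.7500 / (0.75·0.7500 + 0.5·0.2500) ≈ 0.8182
After 'normal': P(faulty) = 0.25·0.8182 / (0.25·0.8182 + 0.5·0.1818) ≈ 0.6923
After 'normal': P(faulty) = 0.25·0.6923 / (0.25·0.6923 + 0.5·0.3077) ≈ 0.5294
After 'high': P(faulty) = 0.75·0.5294 / (0.75·0.5294 + 0.5·0.4706) ≈ 0.6279
After 'normal': P(faulty) = 0.25·0.6279 / (0.25·0.6279 + 0.5·0.3721) ≈ 0.4576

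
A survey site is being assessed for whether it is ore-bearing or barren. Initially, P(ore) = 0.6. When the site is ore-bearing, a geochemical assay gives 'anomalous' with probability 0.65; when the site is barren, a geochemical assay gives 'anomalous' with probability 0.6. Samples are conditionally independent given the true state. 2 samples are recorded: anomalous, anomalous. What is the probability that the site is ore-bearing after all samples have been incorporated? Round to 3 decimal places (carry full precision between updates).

0.638

After 'anomalous': P(ore) = 0.65·0.6000 / (0.65·0.6000 + 0.6·0.4000) ≈ 0.6190
After 'anomalous': P(ore) = 0.65·0.6190 / (0.65·0.6190 + 0.6·0.3810) ≈ 0.6377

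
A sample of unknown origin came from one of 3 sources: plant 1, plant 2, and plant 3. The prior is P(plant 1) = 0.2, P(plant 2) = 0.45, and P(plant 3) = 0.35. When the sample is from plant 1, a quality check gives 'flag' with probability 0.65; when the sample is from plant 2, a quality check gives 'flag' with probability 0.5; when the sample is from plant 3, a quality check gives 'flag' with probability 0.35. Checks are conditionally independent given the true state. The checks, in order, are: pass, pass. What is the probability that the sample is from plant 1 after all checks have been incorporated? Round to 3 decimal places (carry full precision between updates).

After 'pass': normaliser = 0.35·0.2000 + 0.5·0.4500 + 0.65·0.3500; P(plant 1) ≈ 0.1340, P(plant 2) ≈ 0.4306, P(plant 3) ≈ 0.4354
After 'pass': normaliser = 0.35·0.1340 + 0.5·0.4306 + 0.65·0.4354; P(plant 1) ≈ 0.0860, P(plant 2) ≈ 0.3949, P(plant 3) ≈ 0.5191

0.086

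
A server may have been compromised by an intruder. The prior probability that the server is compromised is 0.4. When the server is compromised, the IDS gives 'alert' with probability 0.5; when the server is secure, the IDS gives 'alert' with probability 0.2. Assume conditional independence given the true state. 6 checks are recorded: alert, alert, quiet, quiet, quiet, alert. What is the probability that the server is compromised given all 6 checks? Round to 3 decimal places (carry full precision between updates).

0.718

After 'alert': P(compromised) = 0.5·0.4000 / (0.5·0.4000 + 0.2·0.6000) ≈ 0.6250
After 'alert': P(compromised) = 0.5·0.6250 / (0.5·0.6250 + 0.2·0.3750) ≈ 0.8065
After 'quiet': P(compromised) = 0.5·0.8065 / (0.5·0.8065 + 0.8·0.1935) ≈ 0.7225
After 'quiet': P(compromised) = 0.5·0.7225 / (0.5·0.7225 + 0.8·0.2775) ≈ 0.6194
After 'quiet': P(compromised) = 0.5·0.6194 / (0.5·0.6194 + 0.8·0.3806) ≈ 0.5043
After 'alert': P(compromised) = 0.5·0.5043 / (0.5·0.5043 + 0.2·0.4957) ≈ 0.7178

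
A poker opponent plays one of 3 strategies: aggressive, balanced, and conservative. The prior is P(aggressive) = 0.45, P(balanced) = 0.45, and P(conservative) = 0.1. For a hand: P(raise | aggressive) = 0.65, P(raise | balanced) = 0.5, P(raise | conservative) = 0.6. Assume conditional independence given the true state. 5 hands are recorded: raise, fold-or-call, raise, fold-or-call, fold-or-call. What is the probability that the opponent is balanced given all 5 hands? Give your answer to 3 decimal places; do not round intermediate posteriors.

Apply Bayes' rule sequentially, carrying P(balanced) forward.
After 'raise': normaliser = 0.65·0.4500 + 0.5·0.4500 + 0.6·0.1000; P(aggressive) ≈ 0.5065, P(balanced) ≈ 0.3896, P(conservative) ≈ 0.1039
After 'fold-or-call': normaliser = 0.35·0.5065 + 0.5·0.3896 + 0.4·0.1039; P(aggressive) ≈ 0.4286, P(balanced) ≈ 0.4710, P(conservative) ≈ 0.1005
After 'raise': normaliser = 0.65·0.4286 + 0.5·0.4710 + 0.6·0.1005; P(aggressive) ≈ 0.4850, P(balanced) ≈ 0.4100, P(conservative) ≈ 0.1050
After 'fold-or-call': normaliser = 0.35·0.4850 + 0.5·0.4100 + 0.4·0.1050; P(aggressive) ≈ 0.4073, P(balanced) ≈ 0.4919, P(conservative) ≈ 0.1007
After 'fold-or-call': normaliser = 0.35·0.4073 + 0.5·0.4919 + 0.4·0.1007; P(aggressive) ≈ 0.3325, P(balanced) ≈ 0.5736, P(conservative) ≈ 0.0940

0.574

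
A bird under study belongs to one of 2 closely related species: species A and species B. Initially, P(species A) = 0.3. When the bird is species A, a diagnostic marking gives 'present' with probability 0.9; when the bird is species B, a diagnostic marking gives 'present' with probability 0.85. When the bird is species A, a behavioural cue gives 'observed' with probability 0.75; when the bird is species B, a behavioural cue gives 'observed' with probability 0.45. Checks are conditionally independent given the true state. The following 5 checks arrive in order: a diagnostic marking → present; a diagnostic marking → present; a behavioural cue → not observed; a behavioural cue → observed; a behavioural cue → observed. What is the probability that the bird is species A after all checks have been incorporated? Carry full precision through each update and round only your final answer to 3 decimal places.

Apply Bayes' rule sequentially, carrying P(species A) forward.
After a diagnostic marking='present': P(species A) = 0.9·0.3000 / (0.9·0.3000 + 0.85·0.7000) ≈ 0.3121
After a diagnostic marking='present': P(species A) = 0.9·0.3121 / (0.9·0.3121 + 0.85·0.6879) ≈ 0.3245
After a behavioural cue='not observed': P(species A) = 0.25·0.3245 / (0.25·0.3245 + 0.55·0.6755) ≈ 0.1792
After a behavioural cue='observed': P(species A) = 0.75·0.1792 / (0.75·0.1792 + 0.45·0.8208) ≈ 0.2669
After a behavioural cue='observed': P(species A) = 0.75·0.2669 / (0.75·0.2669 + 0.45·0.7331) ≈ 0.3776

0.378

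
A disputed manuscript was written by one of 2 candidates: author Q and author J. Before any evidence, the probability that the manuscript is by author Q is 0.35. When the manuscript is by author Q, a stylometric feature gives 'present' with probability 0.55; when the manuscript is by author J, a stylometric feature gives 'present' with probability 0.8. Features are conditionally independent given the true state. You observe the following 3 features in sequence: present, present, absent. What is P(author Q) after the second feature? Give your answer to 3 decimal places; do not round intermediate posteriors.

After 'present': P(author Q) = 0.55·0.3500 / (0.55·0.3500 + 0.8·0.6500) ≈ 0.2702
After 'present': P(author Q) = 0.55·0.2702 / (0.55·0.2702 + 0.8·0.7298) ≈ 0.2029

0.203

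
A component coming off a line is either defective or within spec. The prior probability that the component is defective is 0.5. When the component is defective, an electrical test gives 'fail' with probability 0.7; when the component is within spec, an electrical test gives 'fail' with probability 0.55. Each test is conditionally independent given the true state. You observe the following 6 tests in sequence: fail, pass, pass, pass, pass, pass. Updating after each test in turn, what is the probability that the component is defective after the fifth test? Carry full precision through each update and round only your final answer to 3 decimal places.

0.201

After 'fail': P(defective) = 0.7·0.5000 / (0.7·0.5000 + 0.55·0.5000) ≈ 0.5600
After 'pass': P(defective) = 0.3·0.5600 / (0.3·0.5600 + 0.45·0.4400) ≈ 0.4590
After 'pass': P(defective) = 0.3·0.4590 / (0.3·0.4590 + 0.45·0.5410) ≈ 0.3613
After 'pass': P(defective) = 0.3·0.3613 / (0.3·0.3613 + 0.45·0.6387) ≈ 0.2738
After 'pass': P(defective) = 0.3·0.2738 / (0.3·0.2738 + 0.45·0.7262) ≈ 0.2009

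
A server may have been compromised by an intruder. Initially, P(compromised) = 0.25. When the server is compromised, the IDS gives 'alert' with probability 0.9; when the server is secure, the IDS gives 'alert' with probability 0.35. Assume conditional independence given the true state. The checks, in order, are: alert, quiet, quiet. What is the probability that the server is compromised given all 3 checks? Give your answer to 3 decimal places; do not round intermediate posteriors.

Apply Bayes' rule sequentially, carrying P(compromised) forward.
After 'alert': P(compromised) = 0.9·0.2500 / (0.9·0.2500 + 0.35·0.7500) ≈ 0.4615
After 'quiet': P(compromised) = 0.1·0.4615 / (0.1·0.4615 + 0.65·0.5385) ≈ 0.1165
After 'quiet': P(compromised) = 0.1·0.1165 / (0.1·0.1165 + 0.65·0.8835) ≈ 0.0199

0.020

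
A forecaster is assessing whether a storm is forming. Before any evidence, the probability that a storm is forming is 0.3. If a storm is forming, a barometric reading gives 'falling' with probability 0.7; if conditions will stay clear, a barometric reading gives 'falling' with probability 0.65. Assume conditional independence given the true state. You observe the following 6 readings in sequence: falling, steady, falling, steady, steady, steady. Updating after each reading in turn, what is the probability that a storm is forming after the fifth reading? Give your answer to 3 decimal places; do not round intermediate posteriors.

After 'falling': P(storm) = 0.7·0.3000 / (0.7·0.3000 + 0.65·0.7000) ≈ 0.3158
After 'steady': P(storm) = 0.3·0.3158 / (0.3·0.3158 + 0.35·0.6842) ≈ 0.2835
After 'falling': P(storm) = 0.7·0.2835 / (0.7·0.2835 + 0.65·0.7165) ≈ 0.2988
After 'steady': P(storm) = 0.3·0.2988 / (0.3·0.2988 + 0.35·0.7012) ≈ 0.2675
After 'steady': P(storm) = 0.3·0.2675 / (0.3·0.2675 + 0.35·0.7325) ≈ 0.2384

0.238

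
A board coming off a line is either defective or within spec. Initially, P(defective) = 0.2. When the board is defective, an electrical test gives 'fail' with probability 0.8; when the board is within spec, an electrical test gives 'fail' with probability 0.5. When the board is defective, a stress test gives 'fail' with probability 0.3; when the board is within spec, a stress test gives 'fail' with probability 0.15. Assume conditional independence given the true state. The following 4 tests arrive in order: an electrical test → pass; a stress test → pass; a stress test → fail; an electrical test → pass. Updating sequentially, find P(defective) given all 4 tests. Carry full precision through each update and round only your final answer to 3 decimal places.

0.062

Each posterior becomes the prior for the next update.
After an electrical test='pass': P(defective) = 0.2·0.2000 / (0.2·0.2000 + 0.5·0.8000) ≈ 0.0909
After a stress test='pass': P(defective) = 0.7·0.0909 / (0.7·0.0909 + 0.85·0.9091) ≈ 0.0761
After a stress test='fail': P(defective) = 0.3·0.0761 / (0.3·0.0761 + 0.15·0.9239) ≈ 0.1414
After an electrical test='pass': P(defective) = 0.2·0.1414 / (0.2·0.1414 + 0.5·0.8586) ≈ 0.0618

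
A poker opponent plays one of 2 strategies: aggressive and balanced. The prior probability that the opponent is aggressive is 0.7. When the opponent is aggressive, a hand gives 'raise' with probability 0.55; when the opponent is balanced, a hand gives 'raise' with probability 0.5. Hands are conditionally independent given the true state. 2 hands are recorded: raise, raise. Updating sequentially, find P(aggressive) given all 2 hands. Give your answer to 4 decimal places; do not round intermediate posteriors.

Apply Bayes' rule sequentially, carrying P(aggressive) forward.
After 'raise': P(aggressive) = 0.55·0.7000 / (0.55·0.7000 + 0.5·0.3000) ≈ 0.7196
After 'raise': P(aggressive) = 0.55·0.7196 / (0.55·0.7196 + 0.5·0.2804) ≈ 0.7384

0.7384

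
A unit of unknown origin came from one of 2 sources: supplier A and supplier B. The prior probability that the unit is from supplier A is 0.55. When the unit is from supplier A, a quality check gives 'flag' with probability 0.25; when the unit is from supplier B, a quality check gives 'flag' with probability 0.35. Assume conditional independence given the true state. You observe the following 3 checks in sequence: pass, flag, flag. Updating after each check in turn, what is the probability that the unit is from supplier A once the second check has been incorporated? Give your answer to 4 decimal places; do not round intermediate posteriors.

0.5018

Each posterior becomes the prior for the next update.
After 'pass': P(supplier A) = 0.75·0.5500 / (0.75·0.5500 + 0.65·0.4500) ≈ 0.5851
After 'flag': P(supplier A) = 0.25·0.5851 / (0.25·0.5851 + 0.35·0.4149) ≈ 0.5018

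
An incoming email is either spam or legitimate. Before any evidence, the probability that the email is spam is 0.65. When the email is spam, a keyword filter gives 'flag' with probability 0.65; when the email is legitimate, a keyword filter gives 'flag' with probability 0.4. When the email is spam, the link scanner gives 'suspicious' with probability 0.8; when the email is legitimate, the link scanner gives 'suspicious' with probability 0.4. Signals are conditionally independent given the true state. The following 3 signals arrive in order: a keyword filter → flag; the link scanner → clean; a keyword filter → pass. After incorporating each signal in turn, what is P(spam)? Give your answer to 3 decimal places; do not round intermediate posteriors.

Each posterior becomes the prior for the next update.
After a keyword filter='flag': P(spam) = 0.65·0.6500 / (0.65·0.6500 + 0.4·0.3500) ≈ 0.7511
After the link scanner='clean': P(spam) = 0.2·0.7511 / (0.2·0.7511 + 0.6·0.2489) ≈ 0.5015
After a keyword filter='pass': P(spam) = 0.35·0.5015 / (0.35·0.5015 + 0.6·0.4985) ≈ 0.3698

0.370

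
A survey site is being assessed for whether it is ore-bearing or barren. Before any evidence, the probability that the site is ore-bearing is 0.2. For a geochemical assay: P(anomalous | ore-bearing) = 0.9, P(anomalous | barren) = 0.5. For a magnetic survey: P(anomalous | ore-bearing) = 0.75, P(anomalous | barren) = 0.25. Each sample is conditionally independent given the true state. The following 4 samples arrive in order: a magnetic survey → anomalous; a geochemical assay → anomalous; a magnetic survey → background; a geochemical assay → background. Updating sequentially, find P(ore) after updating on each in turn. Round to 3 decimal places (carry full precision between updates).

After a magnetic survey='anomalous': P(ore) = 0.75·0.2000 / (0.75·0.2000 + 0.25·0.8000) ≈ 0.4286
After a geochemical assay='anomalous': P(ore) = 0.9·0.4286 / (0.9·0.4286 + 0.5·0.5714) ≈ 0.5745
After a magnetic survey='background': P(ore) = 0.25·0.5745 / (0.25·0.5745 + 0.75·0.4255) ≈ 0.3103
After a geochemical assay='background': P(ore) = 0.1·0.3103 / (0.1·0.3103 + 0.5·0.6897) ≈ 0.0826

0.083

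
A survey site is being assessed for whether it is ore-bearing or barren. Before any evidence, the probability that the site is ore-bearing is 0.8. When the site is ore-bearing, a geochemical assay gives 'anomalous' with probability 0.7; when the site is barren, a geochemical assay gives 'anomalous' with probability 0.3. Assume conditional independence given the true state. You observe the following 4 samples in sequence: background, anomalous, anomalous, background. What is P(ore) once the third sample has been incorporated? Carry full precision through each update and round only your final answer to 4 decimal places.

After 'background': P(ore) = 0.3·0.8000 / (0.3·0.8000 + 0.7·0.2000) ≈ 0.6316
After 'anomalous': P(ore) = 0.7·0.6316 / (0.7·0.6316 + 0.3·0.3684) ≈ 0.8000
After 'anomalous': P(ore) = 0.7·0.8000 / (0.7·0.8000 + 0.3·0.2000) ≈ 0.9032

0.9032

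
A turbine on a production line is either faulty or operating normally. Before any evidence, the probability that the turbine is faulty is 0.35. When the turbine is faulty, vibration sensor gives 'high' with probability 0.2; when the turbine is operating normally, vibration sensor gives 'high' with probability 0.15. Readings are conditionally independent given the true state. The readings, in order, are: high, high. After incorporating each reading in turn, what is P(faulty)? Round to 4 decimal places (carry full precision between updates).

0.4891

After 'high': P(faulty) = 0.2·0.3500 / (0.2·0.3500 + 0.15·0.6500) ≈ 0.4179
After 'high': P(faulty) = 0.2·0.4179 / (0.2·0.4179 + 0.15·0.5821) ≈ 0.4891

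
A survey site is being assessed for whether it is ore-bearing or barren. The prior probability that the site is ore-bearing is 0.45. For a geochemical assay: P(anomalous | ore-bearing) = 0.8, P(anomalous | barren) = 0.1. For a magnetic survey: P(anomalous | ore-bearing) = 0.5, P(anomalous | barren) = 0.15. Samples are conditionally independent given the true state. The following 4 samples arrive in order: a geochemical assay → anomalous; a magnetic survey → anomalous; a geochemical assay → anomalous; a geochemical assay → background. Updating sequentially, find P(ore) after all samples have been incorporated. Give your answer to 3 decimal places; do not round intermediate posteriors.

After a geochemical assay='anomalous': P(ore) = 0.8·0.4500 / (0.8·0.4500 + 0.1·0.5500) ≈ 0.8675
After a magnetic survey='anomalous': P(ore) = 0.5·0.8675 / (0.5·0.8675 + 0.15·0.1325) ≈ 0.9562
After a geochemical assay='anomalous': P(ore) = 0.8·0.9562 / (0.8·0.9562 + 0.1·0.0438) ≈ 0.9943
After a geochemical assay='background': P(ore) = 0.2·0.9943 / (0.2·0.9943 + 0.9·0.0057) ≈ 0.9749

0.975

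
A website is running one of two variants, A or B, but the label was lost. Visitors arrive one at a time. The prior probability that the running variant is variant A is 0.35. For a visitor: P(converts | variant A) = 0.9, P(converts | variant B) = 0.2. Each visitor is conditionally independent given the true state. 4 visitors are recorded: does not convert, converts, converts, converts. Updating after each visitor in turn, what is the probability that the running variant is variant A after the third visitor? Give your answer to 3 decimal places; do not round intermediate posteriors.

0.577

After 'does not convert': P(A) = 0.1·0.3500 / (0.1·0.3500 + 0.8·0.6500) ≈ 0.0631
After 'converts': P(A) = 0.9·0.0631 / (0.9·0.0631 + 0.2·0.9369) ≈ 0.2325
After 'converts': P(A) = 0.9·0.2325 / (0.9·0.2325 + 0.2·0.7675) ≈ 0.5768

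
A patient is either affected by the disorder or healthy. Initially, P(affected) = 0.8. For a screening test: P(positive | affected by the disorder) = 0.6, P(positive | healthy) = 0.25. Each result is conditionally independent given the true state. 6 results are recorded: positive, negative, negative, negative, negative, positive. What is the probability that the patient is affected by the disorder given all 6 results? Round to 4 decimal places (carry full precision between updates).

After 'positive': P(affected) = 0.6·0.8000 / (0.6·0.8000 + 0.25·0.2000) ≈ 0.9057
After 'negative': P(affected) = 0.4·0.9057 / (0.4·0.9057 + 0.75·0.0943) ≈ 0.8366
After 'negative': P(affected) = 0.4·0.8366 / (0.4·0.8366 + 0.75·0.1634) ≈ 0.7320
After 'negative': P(affected) = 0.4·0.7320 / (0.4·0.7320 + 0.75·0.2680) ≈ 0.5929
After 'negative': P(affected) = 0.4·0.5929 / (0.4·0.5929 + 0.75·0.4071) ≈ 0.4372
After 'positive': P(affected) = 0.6·0.4372 / (0.6·0.4372 + 0.25·0.5628) ≈ 0.6509

0.6509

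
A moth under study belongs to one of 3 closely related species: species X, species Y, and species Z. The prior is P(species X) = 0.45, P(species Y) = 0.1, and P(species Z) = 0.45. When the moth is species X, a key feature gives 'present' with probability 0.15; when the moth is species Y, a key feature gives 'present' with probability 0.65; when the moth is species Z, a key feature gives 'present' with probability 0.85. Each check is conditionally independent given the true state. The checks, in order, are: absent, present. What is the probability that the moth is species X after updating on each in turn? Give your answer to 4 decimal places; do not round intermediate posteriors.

Each posterior becomes the prior for the next update.
After 'absent': normaliser = 0.85·0.4500 + 0.35·0.1000 + 0.15·0.4500; P(species X) ≈ 0.7887, P(species Y) ≈ 0.0722, P(species Z) ≈ 0.1392
After 'present': normaliser = 0.15·0.7887 + 0.65·0.0722 + 0.85·0.1392; P(species X) ≈ 0.4173, P(species Y) ≈ 0.1655, P(species Z) ≈ 0.4173

0.4173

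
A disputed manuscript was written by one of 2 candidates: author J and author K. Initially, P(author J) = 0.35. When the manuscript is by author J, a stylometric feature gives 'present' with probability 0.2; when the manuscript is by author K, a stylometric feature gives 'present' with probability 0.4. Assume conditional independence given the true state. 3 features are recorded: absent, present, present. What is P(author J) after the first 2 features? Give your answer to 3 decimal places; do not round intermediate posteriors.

Each posterior becomes the prior for the next update.
After 'absent': P(author J) = 0.8·0.3500 / (0.8·0.3500 + 0.6·0.6500) ≈ 0.4179
After 'present': P(author J) = 0.2·0.4179 / (0.2·0.4179 + 0.4·0.5821) ≈ 0.2642

0.264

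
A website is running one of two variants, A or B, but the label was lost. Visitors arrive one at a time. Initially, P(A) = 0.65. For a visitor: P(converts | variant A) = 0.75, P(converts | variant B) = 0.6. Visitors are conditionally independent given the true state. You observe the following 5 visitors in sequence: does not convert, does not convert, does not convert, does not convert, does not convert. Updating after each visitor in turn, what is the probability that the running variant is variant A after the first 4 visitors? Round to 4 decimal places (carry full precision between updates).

After 'does not convert': P(A) = 0.25·0.6500 / (0.25·0.6500 + 0.4·0.3500) ≈ 0.5372
After 'does not convert': P(A) = 0.25·0.5372 / (0.25·0.5372 + 0.4·0.4628) ≈ 0.4204
After 'does not convert': P(A) = 0.25·0.4204 / (0.25·0.4204 + 0.4·0.5796) ≈ 0.3120
After 'does not convert': P(A) = 0.25·0.3120 / (0.25·0.3120 + 0.4·0.6880) ≈ 0.2208

0.2208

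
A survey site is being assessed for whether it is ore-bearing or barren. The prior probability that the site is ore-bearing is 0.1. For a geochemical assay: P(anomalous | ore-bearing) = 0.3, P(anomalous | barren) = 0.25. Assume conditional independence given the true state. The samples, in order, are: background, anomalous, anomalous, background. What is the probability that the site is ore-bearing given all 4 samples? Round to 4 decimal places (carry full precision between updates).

0.1223

After 'background': P(ore) = 0.7·0.1000 / (0.7·0.1000 + 0.75·0.9000) ≈ 0.0940
After 'anomalous': P(ore) = 0.3·0.0940 / (0.3·0.0940 + 0.25·0.9060) ≈ 0.1107
After 'anomalous': P(ore) = 0.3·0.1107 / (0.3·0.1107 + 0.25·0.8893) ≈ 0.1299
After 'background': P(ore) = 0.7·0.1299 / (0.7·0.1299 + 0.75·0.8701) ≈ 0.1223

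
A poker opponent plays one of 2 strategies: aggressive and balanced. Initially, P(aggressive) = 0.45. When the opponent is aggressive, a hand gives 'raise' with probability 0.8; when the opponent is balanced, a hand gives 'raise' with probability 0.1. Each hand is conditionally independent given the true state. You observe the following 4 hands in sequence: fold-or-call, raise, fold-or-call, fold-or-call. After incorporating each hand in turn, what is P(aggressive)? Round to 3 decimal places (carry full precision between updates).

Each posterior becomes the prior for the next update.
After 'fold-or-call': P(aggressive) = 0.2·0.4500 / (0.2·0.4500 + 0.9·0.5500) ≈ 0.1538
After 'raise': P(aggressive) = 0.8·0.1538 / (0.8·0.1538 + 0.1·0.8462) ≈ 0.5926
After 'fold-or-call': P(aggressive) = 0.2·0.5926 / (0.2·0.5926 + 0.9·0.4074) ≈ 0.2443
After 'fold-or-call': P(aggressive) = 0.2·0.2443 / (0.2·0.2443 + 0.9·0.7557) ≈ 0.0670

0.067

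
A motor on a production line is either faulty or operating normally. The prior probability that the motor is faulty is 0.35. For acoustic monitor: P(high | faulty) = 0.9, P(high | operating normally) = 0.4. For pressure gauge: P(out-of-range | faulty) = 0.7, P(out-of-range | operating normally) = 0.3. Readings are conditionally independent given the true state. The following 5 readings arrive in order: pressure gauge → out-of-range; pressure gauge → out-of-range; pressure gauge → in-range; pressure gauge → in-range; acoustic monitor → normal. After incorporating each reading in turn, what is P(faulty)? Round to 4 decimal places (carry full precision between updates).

After pressure gauge='out-of-range': P(faulty) = 0.7·0.3500 / (0.7·0.3500 + 0.3·0.6500) ≈ 0.5568
After pressure gauge='out-of-range': P(faulty) = 0.7·0.5568 / (0.7·0.5568 + 0.3·0.4432) ≈ 0.7457
After pressure gauge='in-range': P(faulty) = 0.3·0.7457 / (0.3·0.7457 + 0.7·0.2543) ≈ 0.5568
After pressure gauge='in-range': P(faulty) = 0.3·0.5568 / (0.3·0.5568 + 0.7·0.4432) ≈ 0.3500
After acoustic monitor='normal': P(faulty) = 0.1·0.3500 / (0.1·0.3500 + 0.6·0.6500) ≈ 0.0824

0.0824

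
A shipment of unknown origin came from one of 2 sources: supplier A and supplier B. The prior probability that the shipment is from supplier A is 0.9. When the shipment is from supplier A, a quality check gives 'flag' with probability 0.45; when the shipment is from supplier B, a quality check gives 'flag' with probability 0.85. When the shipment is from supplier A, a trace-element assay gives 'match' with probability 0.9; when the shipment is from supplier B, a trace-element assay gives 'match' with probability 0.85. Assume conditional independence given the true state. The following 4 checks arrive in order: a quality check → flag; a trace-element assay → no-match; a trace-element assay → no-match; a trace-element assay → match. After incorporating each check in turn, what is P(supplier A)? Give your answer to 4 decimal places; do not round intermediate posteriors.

0.6916

Each posterior becomes the prior for the next update.
After a quality check='flag': P(supplier A) = 0.45·0.9000 / (0.45·0.9000 + 0.85·0.1000) ≈ 0.8265
After a trace-element assay='no-match': P(supplier A) = 0.1·0.8265 / (0.1·0.8265 + 0.15·0.1735) ≈ 0.7606
After a trace-element assay='no-match': P(supplier A) = 0.1·0.7606 / (0.1·0.7606 + 0.15·0.2394) ≈ 0.6792
After a trace-element assay='match': P(supplier A) = 0.9·0.6792 / (0.9·0.6792 + 0.85·0.3208) ≈ 0.6916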